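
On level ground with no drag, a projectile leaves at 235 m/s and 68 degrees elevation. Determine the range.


R = v0^2 * sin(2*theta) / g = 235^2 * sin(2*68°) / 9.81 = 3911 m

3911 m


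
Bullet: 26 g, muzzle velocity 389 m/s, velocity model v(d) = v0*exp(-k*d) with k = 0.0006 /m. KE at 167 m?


v = v0*exp(-k*d) = 389*exp(-0.0006*167) = 351.911 m/s
E = 0.5*m*v^2 = 0.5*0.026*351.911^2 = 1610 J

1610 J


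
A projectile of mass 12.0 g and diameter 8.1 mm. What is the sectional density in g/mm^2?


SD = m/d^2 = 12.0/8.1^2 = 0.1829 g/mm^2

0.1829 g/mm^2


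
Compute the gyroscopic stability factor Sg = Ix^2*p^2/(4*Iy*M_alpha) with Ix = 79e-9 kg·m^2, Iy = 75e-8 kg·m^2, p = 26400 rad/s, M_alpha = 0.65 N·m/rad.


Sg = Ix^2 * p^2 / (4 * Iy * M_alpha) = (79e-9)^2 * 26400^2 / (4 * 75e-8 * 0.65) = 2.231

2.231


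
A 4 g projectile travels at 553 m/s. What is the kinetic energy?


E = 0.5*m*v^2 = 0.5*0.004*553^2 = 611.6 J

611.6 J


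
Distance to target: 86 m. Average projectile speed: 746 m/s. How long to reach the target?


t = d/v = 86/746 = 0.1153 s

0.1153 s


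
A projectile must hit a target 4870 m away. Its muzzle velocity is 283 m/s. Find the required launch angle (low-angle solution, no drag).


sin(2*theta) = R*g/v0^2 = 4870*9.81/283^2 = 0.59652, theta = arcsin(0.59652)/2 = 18.31°

18.31 degrees


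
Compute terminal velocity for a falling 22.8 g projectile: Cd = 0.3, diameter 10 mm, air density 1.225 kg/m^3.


A = pi*(d/2)^2 = pi*(10/2000)^2 = 7.85398e-05 m^2
vt = sqrt(2mg/(Cd*rho*A)) = sqrt(2*0.0228*9.81/(0.3 * 1.225 * 7.85398e-05)) = 124.5 m/s

124.5 m/s


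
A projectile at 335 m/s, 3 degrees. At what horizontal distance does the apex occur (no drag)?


R = v0^2*sin(2*theta)/g = 335^2*sin(2*3°)/9.81 = 1195.79 m
apex_dist = R/2 = 1195.79/2 = 597.9 m

597.9 m


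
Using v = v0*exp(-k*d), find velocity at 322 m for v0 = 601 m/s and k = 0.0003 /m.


v = v0*exp(-k*d) = 601*exp(-0.0003*322) = 545.7 m/s

545.7 m/s


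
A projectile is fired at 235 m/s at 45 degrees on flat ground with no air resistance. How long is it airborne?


T = 2*v0*sin(theta)/g = 2*235*sin(45°)/9.81 = 33.88 s

33.88 s


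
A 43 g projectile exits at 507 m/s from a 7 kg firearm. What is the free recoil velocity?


v_recoil = m_p * v_p / m_gun = 0.043 * 507 / 7 = 3.114 m/s

3.114 m/s


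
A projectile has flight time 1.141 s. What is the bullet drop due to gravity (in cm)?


drop = 0.5*g*t^2 = 0.5*9.81*1.141^2 = 6.38573 m ≈ 638.6 cm

638.6 cm


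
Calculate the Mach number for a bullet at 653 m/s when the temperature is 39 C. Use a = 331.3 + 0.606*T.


a = 331.3 + 0.606*(39) = 354.934 m/s
M = v/a = 653/354.934 = 1.84

1.84


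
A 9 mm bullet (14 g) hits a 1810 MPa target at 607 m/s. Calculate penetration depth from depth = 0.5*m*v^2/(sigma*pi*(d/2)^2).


A = pi*(d/2)^2 = pi*(9/2)^2 = 63.6173 mm^2
E = 0.5*m*v^2 = 0.5*0.014*607^2 = 2579.14 J
depth = E/(sigma*A) = 2579.14 J / (1810 MPa * 63.6173 mm^2) = 2579.14/(1810 * 63.6173) m = 0.0223987 m ≈ 22.4 mm

22.4 mm


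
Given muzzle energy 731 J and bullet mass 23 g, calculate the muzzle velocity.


v = sqrt(2*E/m) = sqrt(2*731/0.023) = 252.1 m/s

252.1 m/s


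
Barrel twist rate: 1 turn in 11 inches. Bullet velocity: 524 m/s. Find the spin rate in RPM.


twist_m = 11*0.0254 = 0.2794 m
spin = v/twist = 524/0.2794 = 1875.447 rev/s
RPM = spin*60 = 1875.447*60 ≈ 112527 RPM

112527 RPM


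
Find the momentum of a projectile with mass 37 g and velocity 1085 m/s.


p = m*v = 0.037*1085 = 40.14 kg·m/s

40.14 kg·m/s


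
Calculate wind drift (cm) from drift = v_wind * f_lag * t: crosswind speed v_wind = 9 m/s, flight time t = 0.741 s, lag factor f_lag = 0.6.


drift = v_wind * lag * t = 9 * 0.6 * 0.741 = 4.0014 m ≈ 400.1 cm

400.1 cm


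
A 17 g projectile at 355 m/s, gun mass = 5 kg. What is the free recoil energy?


v_r = m_p*v_p/m_gun = 0.017*355/5 = 1.207 m/s, E_r = 0.5*m_gun*v_r^2 = 0.5*5*1.207^2 = 3.642 J

3.642 J


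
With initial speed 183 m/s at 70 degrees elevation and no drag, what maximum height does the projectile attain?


H = (v0*sin(theta))^2 / (2g) = (183*sin(70°))^2 / (2*9.81) = 1507 m

1507 m


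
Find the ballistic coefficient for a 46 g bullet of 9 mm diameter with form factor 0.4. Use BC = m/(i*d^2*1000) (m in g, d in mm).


BC = m/(i*d^2*1000) = 46/(0.4 * 9^2 * 1000) = 0.00142

0.00142


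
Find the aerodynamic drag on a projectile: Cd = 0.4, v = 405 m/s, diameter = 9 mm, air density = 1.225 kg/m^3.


A = pi*(d/2)^2 = pi*(9/2000)^2 = 6.36173e-05 m^2
Fd = 0.5*Cd*rho*A*v^2 = 0.5*0.4*1.225*6.36173e-05*405^2 = 2.557 N

2.557 N


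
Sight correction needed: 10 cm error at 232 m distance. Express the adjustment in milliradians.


1 mrad subtends 1 cm per 10 m of range, so adj = error_cm / (dist_m / 10) = 10 / (232/10) = 0.431 mrad

0.431 mrad


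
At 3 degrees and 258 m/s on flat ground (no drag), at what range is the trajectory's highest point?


R = v0^2*sin(2*theta)/g = 258^2*sin(2*3°)/9.81 = 709.259 m
apex_dist = R/2 = 709.259/2 = 354.6 m

354.6 m


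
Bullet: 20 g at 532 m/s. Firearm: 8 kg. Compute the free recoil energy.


v_r = m_p*v_p/m_gun = 0.02*532/8 = 1.33 m/s, E_r = 0.5*m_gun*v_r^2 = 0.5*8*1.33^2 = 7.076 J

7.076 J


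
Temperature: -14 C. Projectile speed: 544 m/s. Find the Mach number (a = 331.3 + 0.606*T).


a = 331.3 + 0.606*(-14) = 322.816 m/s
M = v/a = 544/322.816 = 1.685

1.685


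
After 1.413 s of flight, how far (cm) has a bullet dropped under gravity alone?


drop = 0.5*g*t^2 = 0.5*9.81*1.413^2 = 9.79317 m ≈ 979.3 cm

979.3 cm


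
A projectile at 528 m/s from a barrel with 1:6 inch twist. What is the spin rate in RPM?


twist_m = 6*0.0254 = 0.1524 m
spin = v/twist = 528/0.1524 = 3464.567 rev/s
RPM = spin*60 = 3464.567*60 ≈ 207874 RPM

207874 RPM


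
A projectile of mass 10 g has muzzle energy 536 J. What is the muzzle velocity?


v = sqrt(2*E/m) = sqrt(2*536/0.01) = 327.4 m/s

327.4 m/s


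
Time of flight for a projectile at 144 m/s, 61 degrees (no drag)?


T = 2*v0*sin(theta)/g = 2*144*sin(61°)/9.81 = 25.68 s

25.68 s


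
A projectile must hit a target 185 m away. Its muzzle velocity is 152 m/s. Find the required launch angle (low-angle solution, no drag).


sin(2*theta) = R*g/v0^2 = 185*9.81/152^2 = 0.0785513, theta = arcsin(0.0785513)/2 = 2.253°

2.253 degrees


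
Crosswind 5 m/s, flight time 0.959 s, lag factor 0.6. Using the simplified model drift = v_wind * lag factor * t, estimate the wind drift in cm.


drift = v_wind * lag * t = 5 * 0.6 * 0.959 = 2.877 m ≈ 287.7 cm

287.7 cm


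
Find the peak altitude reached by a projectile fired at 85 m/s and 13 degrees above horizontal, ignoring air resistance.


H = (v0*sin(theta))^2 / (2g) = (85*sin(13°))^2 / (2*9.81) = 18.63 m

18.63 m


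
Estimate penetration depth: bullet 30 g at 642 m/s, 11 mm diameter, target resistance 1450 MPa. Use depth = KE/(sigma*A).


A = pi*(d/2)^2 = pi*(11/2)^2 = 95.0332 mm^2
E = 0.5*m*v^2 = 0.5*0.03*642^2 = 6182.46 J
depth = E/(sigma*A) = 6182.46 J / (1450 MPa * 95.0332 mm^2) = 6182.46/(1450 * 95.0332) m = 0.0448661 m ≈ 44.87 mm

44.87 mm


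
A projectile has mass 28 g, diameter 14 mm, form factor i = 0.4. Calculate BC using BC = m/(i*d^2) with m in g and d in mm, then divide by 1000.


BC = m/(i*d^2*1000) = 28/(0.4 * 14^2 * 1000) = 0.0003571

0.0003571


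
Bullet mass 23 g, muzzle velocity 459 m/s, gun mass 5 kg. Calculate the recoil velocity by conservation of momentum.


v_recoil = m_p * v_p / m_gun = 0.023 * 459 / 5 = 2.111 m/s

2.111 m/s


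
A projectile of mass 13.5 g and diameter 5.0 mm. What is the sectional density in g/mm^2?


SD = m/d^2 = 13.5/5.0^2 = 0.54 g/mm^2

0.54 g/mm^2


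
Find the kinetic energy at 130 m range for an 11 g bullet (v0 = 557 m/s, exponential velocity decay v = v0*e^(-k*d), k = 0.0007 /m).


v = v0*exp(-k*d) = 557*exp(-0.0007*130) = 508.551 m/s
E = 0.5*m*v^2 = 0.5*0.011*508.551^2 = 1422 J

1422 J


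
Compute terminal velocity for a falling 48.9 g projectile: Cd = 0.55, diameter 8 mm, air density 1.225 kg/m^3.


A = pi*(d/2)^2 = pi*(8/2000)^2 = 5.02655e-05 m^2
vt = sqrt(2mg/(Cd*rho*A)) = sqrt(2*0.0489*9.81/(0.55 * 1.225 * 5.02655e-05)) = 168.3 m/s

168.3 m/s


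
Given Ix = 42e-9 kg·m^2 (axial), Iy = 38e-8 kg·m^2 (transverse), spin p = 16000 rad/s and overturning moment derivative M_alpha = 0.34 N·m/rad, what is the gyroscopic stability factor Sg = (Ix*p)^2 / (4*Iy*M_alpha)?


Sg = Ix^2 * p^2 / (4 * Iy * M_alpha) = (42e-9)^2 * 16000^2 / (4 * 38e-8 * 0.34) = 0.8738

0.8738


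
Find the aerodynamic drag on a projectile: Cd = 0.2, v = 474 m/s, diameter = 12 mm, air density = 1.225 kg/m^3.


A = pi*(d/2)^2 = pi*(12/2000)^2 = 1.13097e-04 m^2
Fd = 0.5*Cd*rho*A*v^2 = 0.5*0.2*1.225*1.13097e-04*474^2 = 3.113 N

3.113 N


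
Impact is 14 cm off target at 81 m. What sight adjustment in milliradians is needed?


1 mrad subtends 1 cm per 10 m of range, so adj = error_cm / (dist_m / 10) = 14 / (81/10) = 1.728 mrad

1.728 mrad


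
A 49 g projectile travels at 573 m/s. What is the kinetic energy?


E = 0.5*m*v^2 = 0.5*0.049*573^2 = 8044 J

8044 J


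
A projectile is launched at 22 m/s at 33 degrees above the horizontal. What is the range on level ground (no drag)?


R = v0^2 * sin(2*theta) / g = 22^2 * sin(2*33°) / 9.81 = 45.07 m

45.07 m


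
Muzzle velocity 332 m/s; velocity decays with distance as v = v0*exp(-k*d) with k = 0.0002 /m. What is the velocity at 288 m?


v = v0*exp(-k*d) = 332*exp(-0.0002*288) = 313.4 m/s

313.4 m/s


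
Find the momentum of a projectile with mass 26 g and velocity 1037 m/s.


p = m*v = 0.026*1037 = 26.96 kg·m/s

26.96 kg·m/s


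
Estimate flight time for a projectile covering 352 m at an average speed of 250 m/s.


t = d/v = 352/250 = 1.408 s

1.408 s


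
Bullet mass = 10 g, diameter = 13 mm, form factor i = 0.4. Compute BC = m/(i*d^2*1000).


BC = m/(i*d^2*1000) = 10/(0.4 * 13^2 * 1000) = 0.0001479

0.0001479


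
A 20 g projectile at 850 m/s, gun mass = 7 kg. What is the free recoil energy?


v_r = m_p*v_p/m_gun = 0.02*850/7 = 2.42857 m/s, E_r = 0.5*m_gun*v_r^2 = 0.5*7*2.42857^2 = 20.64 J

20.64 J


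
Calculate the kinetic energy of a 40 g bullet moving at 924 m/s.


E = 0.5*m*v^2 = 0.5*0.04*924^2 = 17076 J

17076 J


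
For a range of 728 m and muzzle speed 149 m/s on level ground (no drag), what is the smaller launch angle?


sin(2*theta) = R*g/v0^2 = 728*9.81/149^2 = 0.321683, theta = arcsin(0.321683)/2 = 9.382°

9.382 degrees


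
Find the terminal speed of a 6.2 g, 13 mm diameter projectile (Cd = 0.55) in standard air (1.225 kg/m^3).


A = pi*(d/2)^2 = pi*(13/2000)^2 = 1.32732e-04 m^2
vt = sqrt(2mg/(Cd*rho*A)) = sqrt(2*0.0062*9.81/(0.55 * 1.225 * 1.32732e-04)) = 36.88 m/s

36.88 m/s


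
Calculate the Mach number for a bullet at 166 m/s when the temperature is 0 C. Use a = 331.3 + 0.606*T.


a = 331.3 + 0.606*(0) = 331.3 m/s
M = v/a = 166/331.3 = 0.5011

0.5011


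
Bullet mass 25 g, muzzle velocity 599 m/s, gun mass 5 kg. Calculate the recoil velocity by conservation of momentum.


v_recoil = m_p * v_p / m_gun = 0.025 * 599 / 5 = 2.995 m/s

2.995 m/s


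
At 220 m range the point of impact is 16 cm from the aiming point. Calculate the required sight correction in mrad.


1 mrad subtends 1 cm per 10 m of range, so adj = error_cm / (dist_m / 10) = 16 / (220/10) = 0.7273 mrad

0.7273 mrad


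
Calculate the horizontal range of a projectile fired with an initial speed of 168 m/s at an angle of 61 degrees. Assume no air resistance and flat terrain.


R = v0^2 * sin(2*theta) / g = 168^2 * sin(2*61°) / 9.81 = 2440 m

2440 m


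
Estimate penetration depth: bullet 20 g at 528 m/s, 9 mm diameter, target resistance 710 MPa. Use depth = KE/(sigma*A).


A = pi*(d/2)^2 = pi*(9/2)^2 = 63.6173 mm^2
E = 0.5*m*v^2 = 0.5*0.02*528^2 = 2787.84 J
depth = E/(sigma*A) = 2787.84 J / (710 MPa * 63.6173 mm^2) = 2787.84/(710 * 63.6173) m = 0.0617212 m ≈ 61.72 mm

61.72 mm


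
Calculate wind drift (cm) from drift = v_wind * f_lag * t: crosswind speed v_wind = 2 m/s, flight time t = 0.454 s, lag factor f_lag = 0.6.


drift = v_wind * lag * t = 2 * 0.6 * 0.454 = 0.5448 m ≈ 54.48 cm

54.48 cm


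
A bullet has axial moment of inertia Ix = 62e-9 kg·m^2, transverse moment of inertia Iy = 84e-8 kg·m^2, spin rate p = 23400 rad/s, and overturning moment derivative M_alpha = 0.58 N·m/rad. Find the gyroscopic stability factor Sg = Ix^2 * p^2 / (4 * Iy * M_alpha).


Sg = Ix^2 * p^2 / (4 * Iy * M_alpha) = (62e-9)^2 * 23400^2 / (4 * 84e-8 * 0.58) = 1.08

1.08


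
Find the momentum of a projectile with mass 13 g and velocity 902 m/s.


p = m*v = 0.013*902 = 11.73 kg·m/s

11.73 kg·m/s


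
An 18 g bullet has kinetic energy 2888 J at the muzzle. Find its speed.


v = sqrt(2*E/m) = sqrt(2*2888/0.018) = 566.5 m/s

566.5 m/s


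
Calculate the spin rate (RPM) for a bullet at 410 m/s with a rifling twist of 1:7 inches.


twist_m = 7*0.0254 = 0.1778 m
spin = v/twist = 410/0.1778 = 2305.962 rev/s
RPM = spin*60 = 2305.962*60 ≈ 138358 RPM

138358 RPM


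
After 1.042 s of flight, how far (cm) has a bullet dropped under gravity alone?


drop = 0.5*g*t^2 = 0.5*9.81*1.042^2 = 5.32567 m ≈ 532.6 cm

532.6 cm


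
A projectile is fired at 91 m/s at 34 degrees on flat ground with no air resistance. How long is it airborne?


T = 2*v0*sin(theta)/g = 2*91*sin(34°)/9.81 = 10.37 s

10.37 s


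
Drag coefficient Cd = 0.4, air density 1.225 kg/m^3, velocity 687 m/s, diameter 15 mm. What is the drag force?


A = pi*(d/2)^2 = pi*(15/2000)^2 = 1.76715e-04 m^2
Fd = 0.5*Cd*rho*A*v^2 = 0.5*0.4*1.225*1.76715e-04*687^2 = 20.43 N

20.43 N


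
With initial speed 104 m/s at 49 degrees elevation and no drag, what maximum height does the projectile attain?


H = (v0*sin(theta))^2 / (2g) = (104*sin(49°))^2 / (2*9.81) = 314 m

314 m


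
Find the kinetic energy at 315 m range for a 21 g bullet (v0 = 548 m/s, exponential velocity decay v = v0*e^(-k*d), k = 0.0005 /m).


v = v0*exp(-k*d) = 548*exp(-0.0005*315) = 468.144 m/s
E = 0.5*m*v^2 = 0.5*0.021*468.144^2 = 2301 J

2301 J


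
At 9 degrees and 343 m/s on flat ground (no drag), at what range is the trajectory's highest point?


R = v0^2*sin(2*theta)/g = 343^2*sin(2*9°)/9.81 = 3705.97 m
apex_dist = R/2 = 3705.97/2 = 1853 m

1853 m


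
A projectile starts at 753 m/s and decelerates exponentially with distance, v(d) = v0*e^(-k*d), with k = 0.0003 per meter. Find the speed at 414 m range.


v = v0*exp(-k*d) = 753*exp(-0.0003*414) = 665.1 m/s

665.1 m/s


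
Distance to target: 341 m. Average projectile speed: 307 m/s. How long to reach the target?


t = d/v = 341/307 = 1.111 s

1.111 s


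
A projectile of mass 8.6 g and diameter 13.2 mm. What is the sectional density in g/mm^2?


SD = m/d^2 = 8.6/13.2^2 = 0.04936 g/mm^2

0.04936 g/mm^2


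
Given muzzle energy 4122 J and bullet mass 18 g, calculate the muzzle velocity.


v = sqrt(2*E/m) = sqrt(2*4122/0.018) = 676.8 m/s

676.8 m/s


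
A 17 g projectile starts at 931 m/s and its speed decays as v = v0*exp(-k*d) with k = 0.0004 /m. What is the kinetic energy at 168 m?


v = v0*exp(-k*d) = 931*exp(-0.0004*168) = 870.493 m/s
E = 0.5*m*v^2 = 0.5*0.017*870.493^2 = 6441 J

6441 J


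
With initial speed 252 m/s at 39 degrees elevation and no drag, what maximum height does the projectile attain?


H = (v0*sin(theta))^2 / (2g) = (252*sin(39°))^2 / (2*9.81) = 1282 m

1282 m


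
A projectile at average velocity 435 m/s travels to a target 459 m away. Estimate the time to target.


t = d/v = 459/435 = 1.055 s

1.055 s


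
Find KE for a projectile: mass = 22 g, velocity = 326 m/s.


E = 0.5*m*v^2 = 0.5*0.022*326^2 = 1169 J

1169 J


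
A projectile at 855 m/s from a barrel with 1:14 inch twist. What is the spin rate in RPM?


twist_m = 14*0.0254 = 0.3556 m
spin = v/twist = 855/0.3556 = 2404.387 rev/s
RPM = spin*60 = 2404.387*60 ≈ 144263 RPM

144263 RPM


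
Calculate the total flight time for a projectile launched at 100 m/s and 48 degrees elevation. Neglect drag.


T = 2*v0*sin(theta)/g = 2*100*sin(48°)/9.81 = 15.15 s

15.15 s


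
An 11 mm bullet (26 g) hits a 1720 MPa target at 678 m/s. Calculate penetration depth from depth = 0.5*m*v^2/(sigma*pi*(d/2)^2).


A = pi*(d/2)^2 = pi*(11/2)^2 = 95.0332 mm^2
E = 0.5*m*v^2 = 0.5*0.026*678^2 = 5975.89 J
depth = E/(sigma*A) = 5975.89 J / (1720 MPa * 95.0332 mm^2) = 5975.89/(1720 * 95.0332) m = 0.0365594 m ≈ 36.56 mm

36.56 mm


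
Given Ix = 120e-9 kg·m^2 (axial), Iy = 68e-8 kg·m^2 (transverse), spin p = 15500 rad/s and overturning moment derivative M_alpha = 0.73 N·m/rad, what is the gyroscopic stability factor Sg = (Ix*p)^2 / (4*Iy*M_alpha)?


Sg = Ix^2 * p^2 / (4 * Iy * M_alpha) = (120e-9)^2 * 15500^2 / (4 * 68e-8 * 0.73) = 1.742

1.742


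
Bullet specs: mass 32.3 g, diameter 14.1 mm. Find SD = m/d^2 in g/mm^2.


SD = m/d^2 = 32.3/14.1^2 = 0.1625 g/mm^2

0.1625 g/mm^2


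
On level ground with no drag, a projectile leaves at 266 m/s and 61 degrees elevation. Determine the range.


R = v0^2 * sin(2*theta) / g = 266^2 * sin(2*61°) / 9.81 = 6117 m

6117 m


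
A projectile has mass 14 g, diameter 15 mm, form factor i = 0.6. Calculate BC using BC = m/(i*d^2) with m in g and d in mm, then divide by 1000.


BC = m/(i*d^2*1000) = 14/(0.6 * 15^2 * 1000) = 0.0001037

0.0001037


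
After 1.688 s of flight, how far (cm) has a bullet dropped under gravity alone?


drop = 0.5*g*t^2 = 0.5*9.81*1.688^2 = 13.976 m ≈ 1398 cm

1398 cm


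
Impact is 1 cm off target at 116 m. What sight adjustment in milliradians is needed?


1 mrad subtends 1 cm per 10 m of range, so adj = error_cm / (dist_m / 10) = 1 / (116/10) = 0.08621 mrad

0.08621 mrad


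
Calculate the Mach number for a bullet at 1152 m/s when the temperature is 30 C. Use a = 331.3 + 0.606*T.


a = 331.3 + 0.606*(30) = 349.48 m/s
M = v/a = 1152/349.48 = 3.296

3.296


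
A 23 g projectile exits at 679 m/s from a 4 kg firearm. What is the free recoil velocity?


v_recoil = m_p * v_p / m_gun = 0.023 * 679 / 4 = 3.904 m/s

3.904 m/s


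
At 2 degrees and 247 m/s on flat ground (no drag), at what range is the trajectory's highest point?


R = v0^2*sin(2*theta)/g = 247^2*sin(2*2°)/9.81 = 433.82 m
apex_dist = R/2 = 433.82/2 = 216.9 m

216.9 m


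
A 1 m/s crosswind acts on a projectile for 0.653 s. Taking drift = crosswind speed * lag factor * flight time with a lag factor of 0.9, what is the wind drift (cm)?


drift = v_wind * lag * t = 1 * 0.9 * 0.653 = 0.5877 m ≈ 58.77 cm

58.77 cm


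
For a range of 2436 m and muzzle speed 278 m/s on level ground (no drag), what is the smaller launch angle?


sin(2*theta) = R*g/v0^2 = 2436*9.81/278^2 = 0.309212, theta = arcsin(0.309212)/2 = 9.006°

9.006 degrees


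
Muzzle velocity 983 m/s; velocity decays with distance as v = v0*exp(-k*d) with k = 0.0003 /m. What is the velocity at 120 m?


v = v0*exp(-k*d) = 983*exp(-0.0003*120) = 948.2 m/s

948.2 m/s


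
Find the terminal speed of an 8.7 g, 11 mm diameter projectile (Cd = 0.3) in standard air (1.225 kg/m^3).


A = pi*(d/2)^2 = pi*(11/2000)^2 = 9.50332e-05 m^2
vt = sqrt(2mg/(Cd*rho*A)) = sqrt(2*0.0087*9.81/(0.3 * 1.225 * 9.50332e-05)) = 69.91 m/s

69.91 m/s


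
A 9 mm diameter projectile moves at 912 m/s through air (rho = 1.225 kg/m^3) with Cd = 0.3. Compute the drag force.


A = pi*(d/2)^2 = pi*(9/2000)^2 = 6.36173e-05 m^2
Fd = 0.5*Cd*rho*A*v^2 = 0.5*0.3*1.225*6.36173e-05*912^2 = 9.723 N

9.723 N


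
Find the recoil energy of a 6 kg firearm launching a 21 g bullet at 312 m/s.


v_r = m_p*v_p/m_gun = 0.021*312/6 = 1.092 m/s, E_r = 0.5*m_gun*v_r^2 = 0.5*6*1.092^2 = 3.577 J

3.577 J


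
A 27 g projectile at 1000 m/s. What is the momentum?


p = m*v = 0.027*1000 = 27 kg·m/s

27 kg·m/s


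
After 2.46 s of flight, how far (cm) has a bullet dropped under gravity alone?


drop = 0.5*g*t^2 = 0.5*9.81*2.46^2 = 29.6831 m ≈ 2968 cm

2968 cm


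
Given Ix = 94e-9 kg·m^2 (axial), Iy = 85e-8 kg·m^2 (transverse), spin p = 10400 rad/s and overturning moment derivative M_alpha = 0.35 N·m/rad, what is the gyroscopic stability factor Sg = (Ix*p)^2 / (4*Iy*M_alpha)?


Sg = Ix^2 * p^2 / (4 * Iy * M_alpha) = (94e-9)^2 * 10400^2 / (4 * 85e-8 * 0.35) = 0.8031

0.8031


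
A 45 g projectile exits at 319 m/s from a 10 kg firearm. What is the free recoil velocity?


v_recoil = m_p * v_p / m_gun = 0.045 * 319 / 10 = 1.435 m/s

1.435 m/s


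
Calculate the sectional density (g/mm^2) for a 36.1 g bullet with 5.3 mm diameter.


SD = m/d^2 = 36.1/5.3^2 = 1.285 g/mm^2

1.285 g/mm^2


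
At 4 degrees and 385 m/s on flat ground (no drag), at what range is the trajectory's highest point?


R = v0^2*sin(2*theta)/g = 385^2*sin(2*4°)/9.81 = 2102.85 m
apex_dist = R/2 = 2102.85/2 = 1051 m

1051 m


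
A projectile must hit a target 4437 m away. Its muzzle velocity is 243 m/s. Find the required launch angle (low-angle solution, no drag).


sin(2*theta) = R*g/v0^2 = 4437*9.81/243^2 = 0.737133, theta = arcsin(0.737133)/2 = 23.74°

23.74 degrees


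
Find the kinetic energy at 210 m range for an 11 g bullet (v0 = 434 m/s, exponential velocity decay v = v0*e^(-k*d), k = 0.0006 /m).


v = v0*exp(-k*d) = 434*exp(-0.0006*210) = 382.621 m/s
E = 0.5*m*v^2 = 0.5*0.011*382.621^2 = 805.2 J

805.2 J


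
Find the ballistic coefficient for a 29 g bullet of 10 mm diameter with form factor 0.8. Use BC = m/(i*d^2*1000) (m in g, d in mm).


BC = m/(i*d^2*1000) = 29/(0.8 * 10^2 * 1000) = 0.0003625

0.0003625


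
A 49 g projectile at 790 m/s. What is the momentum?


p = m*v = 0.049*790 = 38.71 kg·m/s

38.71 kg·m/s


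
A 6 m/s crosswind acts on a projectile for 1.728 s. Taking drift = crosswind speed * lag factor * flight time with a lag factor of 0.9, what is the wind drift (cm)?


drift = v_wind * lag * t = 6 * 0.9 * 1.728 = 9.3312 m ≈ 933.1 cm

933.1 cm


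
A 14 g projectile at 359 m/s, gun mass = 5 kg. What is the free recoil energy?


v_r = m_p*v_p/m_gun = 0.014*359/5 = 1.0052 m/s, E_r = 0.5*m_gun*v_r^2 = 0.5*5*1.0052^2 = 2.526 J

2.526 J


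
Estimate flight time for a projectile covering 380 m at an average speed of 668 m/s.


t = d/v = 380/668 = 0.5689 s

0.5689 s


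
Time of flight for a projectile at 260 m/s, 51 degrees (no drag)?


T = 2*v0*sin(theta)/g = 2*260*sin(51°)/9.81 = 41.19 s

41.19 s


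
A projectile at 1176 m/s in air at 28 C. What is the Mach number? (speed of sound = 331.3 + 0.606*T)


a = 331.3 + 0.606*(28) = 348.268 m/s
M = v/a = 1176/348.268 = 3.377

3.377


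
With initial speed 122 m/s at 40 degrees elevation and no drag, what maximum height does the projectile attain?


H = (v0*sin(theta))^2 / (2g) = (122*sin(40°))^2 / (2*9.81) = 313.4 m

313.4 m


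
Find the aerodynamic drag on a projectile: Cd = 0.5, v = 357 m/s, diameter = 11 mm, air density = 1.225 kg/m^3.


A = pi*(d/2)^2 = pi*(11/2000)^2 = 9.50332e-05 m^2
Fd = 0.5*Cd*rho*A*v^2 = 0.5*0.5*1.225*9.50332e-05*357^2 = 3.709 N

3.709 N


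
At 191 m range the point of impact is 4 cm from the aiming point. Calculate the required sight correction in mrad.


1 mrad subtends 1 cm per 10 m of range, so adj = error_cm / (dist_m / 10) = 4 / (191/10) = 0.2094 mrad

0.2094 mrad


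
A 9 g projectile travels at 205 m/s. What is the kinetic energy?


E = 0.5*m*v^2 = 0.5*0.009*205^2 = 189.1 J

189.1 J


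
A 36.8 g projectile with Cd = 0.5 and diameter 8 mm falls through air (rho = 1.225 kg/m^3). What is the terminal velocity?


A = pi*(d/2)^2 = pi*(8/2000)^2 = 5.02655e-05 m^2
vt = sqrt(2mg/(Cd*rho*A)) = sqrt(2*0.0368*9.81/(0.5 * 1.225 * 5.02655e-05)) = 153.1 m/s

153.1 m/s


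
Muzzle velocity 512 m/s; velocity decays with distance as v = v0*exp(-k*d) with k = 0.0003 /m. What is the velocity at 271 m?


v = v0*exp(-k*d) = 512*exp(-0.0003*271) = 472 m/s

472 m/s


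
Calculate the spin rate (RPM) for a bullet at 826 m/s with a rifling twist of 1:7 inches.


twist_m = 7*0.0254 = 0.1778 m
spin = v/twist = 826/0.1778 = 4645.669 rev/s
RPM = spin*60 = 4645.669*60 ≈ 278740 RPM

278740 RPM


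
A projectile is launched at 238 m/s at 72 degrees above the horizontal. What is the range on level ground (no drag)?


R = v0^2 * sin(2*theta) / g = 238^2 * sin(2*72°) / 9.81 = 3394 m

3394 m


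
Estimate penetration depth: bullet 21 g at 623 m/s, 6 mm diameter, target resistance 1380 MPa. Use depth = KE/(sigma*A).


A = pi*(d/2)^2 = pi*(6/2)^2 = 28.2743 mm^2
E = 0.5*m*v^2 = 0.5*0.021*623^2 = 4075.35 J
depth = E/(sigma*A) = 4075.35 J / (1380 MPa * 28.2743 mm^2) = 4075.35/(1380 * 28.2743) m = 0.104447 m ≈ 104.4 mm

104.4 mm


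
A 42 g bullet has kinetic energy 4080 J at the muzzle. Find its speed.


v = sqrt(2*E/m) = sqrt(2*4080/0.042) = 440.8 m/s

440.8 m/s


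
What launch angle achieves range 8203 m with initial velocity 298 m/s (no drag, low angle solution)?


sin(2*theta) = R*g/v0^2 = 8203*9.81/298^2 = 0.906169, theta = arcsin(0.906169)/2 = 32.49°

32.49 degrees


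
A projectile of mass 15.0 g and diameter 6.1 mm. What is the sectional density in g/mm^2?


SD = m/d^2 = 15.0/6.1^2 = 0.4031 g/mm^2

0.4031 g/mm^2


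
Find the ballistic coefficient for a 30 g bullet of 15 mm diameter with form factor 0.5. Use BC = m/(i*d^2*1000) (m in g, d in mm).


BC = m/(i*d^2*1000) = 30/(0.5 * 15^2 * 1000) = 0.0002667

0.0002667


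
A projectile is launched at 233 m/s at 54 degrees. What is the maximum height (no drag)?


H = (v0*sin(theta))^2 / (2g) = (233*sin(54°))^2 / (2*9.81) = 1811 m

1811 m


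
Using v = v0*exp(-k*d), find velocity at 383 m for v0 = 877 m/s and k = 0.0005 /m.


v = v0*exp(-k*d) = 877*exp(-0.0005*383) = 724.2 m/s

724.2 m/s


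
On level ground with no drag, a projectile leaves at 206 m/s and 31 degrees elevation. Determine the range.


R = v0^2 * sin(2*theta) / g = 206^2 * sin(2*31°) / 9.81 = 3819 m

3819 m


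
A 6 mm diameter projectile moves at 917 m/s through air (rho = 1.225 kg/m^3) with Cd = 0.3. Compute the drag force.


A = pi*(d/2)^2 = pi*(6/2000)^2 = 2.82743e-05 m^2
Fd = 0.5*Cd*rho*A*v^2 = 0.5*0.3*1.225*2.82743e-05*917^2 = 4.369 N

4.369 N


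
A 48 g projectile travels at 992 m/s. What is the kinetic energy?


E = 0.5*m*v^2 = 0.5*0.048*992^2 = 23618 J

23618 J


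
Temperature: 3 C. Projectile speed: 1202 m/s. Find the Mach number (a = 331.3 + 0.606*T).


a = 331.3 + 0.606*(3) = 333.118 m/s
M = v/a = 1202/333.118 = 3.608

3.608


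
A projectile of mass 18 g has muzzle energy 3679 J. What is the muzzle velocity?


v = sqrt(2*E/m) = sqrt(2*3679/0.018) = 639.4 m/s

639.4 m/s


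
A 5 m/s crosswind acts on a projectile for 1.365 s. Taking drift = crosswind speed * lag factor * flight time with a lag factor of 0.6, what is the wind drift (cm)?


drift = v_wind * lag * t = 5 * 0.6 * 1.365 = 4.095 m ≈ 409.5 cm

409.5 cm


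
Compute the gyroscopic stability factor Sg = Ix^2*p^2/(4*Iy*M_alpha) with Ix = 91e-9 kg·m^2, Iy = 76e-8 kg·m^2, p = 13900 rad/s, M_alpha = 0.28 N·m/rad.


Sg = Ix^2 * p^2 / (4 * Iy * M_alpha) = (91e-9)^2 * 13900^2 / (4 * 76e-8 * 0.28) = 1.88

1.88


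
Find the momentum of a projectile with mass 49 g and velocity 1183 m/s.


p = m*v = 0.049*1183 = 57.97 kg·m/s

57.97 kg·m/s


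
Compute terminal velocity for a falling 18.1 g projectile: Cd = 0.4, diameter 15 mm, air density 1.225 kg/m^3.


A = pi*(d/2)^2 = pi*(15/2000)^2 = 1.76715e-04 m^2
vt = sqrt(2mg/(Cd*rho*A)) = sqrt(2*0.0181*9.81/(0.4 * 1.225 * 1.76715e-04)) = 64.04 m/s

64.04 m/s


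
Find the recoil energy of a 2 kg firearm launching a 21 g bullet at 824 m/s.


v_r = m_p*v_p/m_gun = 0.021*824/2 = 8.652 m/s, E_r = 0.5*m_gun*v_r^2 = 0.5*2*8.652^2 = 74.86 J

74.86 J


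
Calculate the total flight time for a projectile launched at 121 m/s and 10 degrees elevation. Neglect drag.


T = 2*v0*sin(theta)/g = 2*121*sin(10°)/9.81 = 4.284 s

4.284 s


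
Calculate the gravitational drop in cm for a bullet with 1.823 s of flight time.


drop = 0.5*g*t^2 = 0.5*9.81*1.823^2 = 16.3009 m ≈ 1630 cm

1630 cm


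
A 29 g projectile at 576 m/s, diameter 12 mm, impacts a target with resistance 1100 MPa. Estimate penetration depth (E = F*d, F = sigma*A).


A = pi*(d/2)^2 = pi*(12/2)^2 = 113.097 mm^2
E = 0.5*m*v^2 = 0.5*0.029*576^2 = 4810.75 J
depth = E/(sigma*A) = 4810.75 J / (1100 MPa * 113.097 mm^2) = 4810.75/(1100 * 113.097) m = 0.0386694 m ≈ 38.67 mm

38.67 mm


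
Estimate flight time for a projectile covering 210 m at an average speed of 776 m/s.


t = d/v = 210/776 = 0.2706 s

0.2706 s


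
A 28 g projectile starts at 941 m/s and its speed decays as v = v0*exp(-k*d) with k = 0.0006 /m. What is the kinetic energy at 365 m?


v = v0*exp(-k*d) = 941*exp(-0.0006*365) = 755.926 m/s
E = 0.5*m*v^2 = 0.5*0.028*755.926^2 = 8000 J

8000 J


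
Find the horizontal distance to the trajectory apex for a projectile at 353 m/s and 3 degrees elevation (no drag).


R = v0^2*sin(2*theta)/g = 353^2*sin(2*3°)/9.81 = 1327.75 m
apex_dist = R/2 = 1327.75/2 = 663.9 m

663.9 m


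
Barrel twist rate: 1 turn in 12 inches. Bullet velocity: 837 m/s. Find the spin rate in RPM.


twist_m = 12*0.0254 = 0.3048 m
spin = v/twist = 837/0.3048 = 2746.063 rev/s
RPM = spin*60 = 2746.063*60 ≈ 164764 RPM

164764 RPM


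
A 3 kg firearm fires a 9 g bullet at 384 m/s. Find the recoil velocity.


v_recoil = m_p * v_p / m_gun = 0.009 * 384 / 3 = 1.152 m/s

1.152 m/s


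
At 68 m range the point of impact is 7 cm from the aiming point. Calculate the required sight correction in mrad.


1 mrad subtends 1 cm per 10 m of range, so adj = error_cm / (dist_m / 10) = 7 / (68/10) = 1.029 mrad

1.029 mrad


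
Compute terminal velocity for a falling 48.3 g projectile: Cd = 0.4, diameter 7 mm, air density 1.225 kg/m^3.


A = pi*(d/2)^2 = pi*(7/2000)^2 = 3.84845e-05 m^2
vt = sqrt(2mg/(Cd*rho*A)) = sqrt(2*0.0483*9.81/(0.4 * 1.225 * 3.84845e-05)) = 224.2 m/s

224.2 m/s


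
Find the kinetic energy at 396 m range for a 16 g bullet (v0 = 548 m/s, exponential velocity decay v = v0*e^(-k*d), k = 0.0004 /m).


v = v0*exp(-k*d) = 548*exp(-0.0004*396) = 467.723 m/s
E = 0.5*m*v^2 = 0.5*0.016*467.723^2 = 1750 J

1750 J


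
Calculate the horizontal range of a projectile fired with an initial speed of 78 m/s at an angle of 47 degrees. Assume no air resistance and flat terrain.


R = v0^2 * sin(2*theta) / g = 78^2 * sin(2*47°) / 9.81 = 618.7 m

618.7 m


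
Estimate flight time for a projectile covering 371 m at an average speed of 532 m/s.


t = d/v = 371/532 = 0.6974 s

0.6974 s


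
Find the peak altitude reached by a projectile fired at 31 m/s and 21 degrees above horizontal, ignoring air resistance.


H = (v0*sin(theta))^2 / (2g) = (31*sin(21°))^2 / (2*9.81) = 6.29 m

6.29 m


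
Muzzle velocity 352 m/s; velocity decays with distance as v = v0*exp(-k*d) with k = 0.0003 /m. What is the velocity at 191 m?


v = v0*exp(-k*d) = 352*exp(-0.0003*191) = 332.4 m/s

332.4 m/s


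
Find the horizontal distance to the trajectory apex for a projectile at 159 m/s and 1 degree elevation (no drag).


R = v0^2*sin(2*theta)/g = 159^2*sin(2*1°)/9.81 = 89.9382 m
apex_dist = R/2 = 89.9382/2 = 44.97 m

44.97 m


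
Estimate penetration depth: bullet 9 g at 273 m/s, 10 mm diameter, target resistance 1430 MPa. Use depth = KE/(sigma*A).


A = pi*(d/2)^2 = pi*(10/2)^2 = 78.5398 mm^2
E = 0.5*m*v^2 = 0.5*0.009*273^2 = 335.38 J
depth = E/(sigma*A) = 335.38 J / (1430 MPa * 78.5398 mm^2) = 335.38/(1430 * 78.5398) m = 0.00298615 m ≈ 2.986 mm

2.986 mm


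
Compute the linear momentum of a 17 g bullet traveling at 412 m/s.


p = m*v = 0.017*412 = 7.004 kg·m/s

7.004 kg·m/s


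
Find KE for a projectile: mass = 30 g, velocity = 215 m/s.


E = 0.5*m*v^2 = 0.5*0.03*215^2 = 693.4 J

693.4 J


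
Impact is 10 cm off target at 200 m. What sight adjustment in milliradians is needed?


1 mrad subtends 1 cm per 10 m of range, so adj = error_cm / (dist_m / 10) = 10 / (200/10) = 0.5 mrad

0.5 mrad


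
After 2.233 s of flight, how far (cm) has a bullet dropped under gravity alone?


drop = 0.5*g*t^2 = 0.5*9.81*2.233^2 = 24.4577 m ≈ 2446 cm

2446 cm


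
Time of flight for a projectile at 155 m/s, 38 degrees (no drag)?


T = 2*v0*sin(theta)/g = 2*155*sin(38°)/9.81 = 19.46 s

19.46 s


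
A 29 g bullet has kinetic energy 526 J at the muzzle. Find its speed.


v = sqrt(2*E/m) = sqrt(2*526/0.029) = 190.5 m/s

190.5 m/s


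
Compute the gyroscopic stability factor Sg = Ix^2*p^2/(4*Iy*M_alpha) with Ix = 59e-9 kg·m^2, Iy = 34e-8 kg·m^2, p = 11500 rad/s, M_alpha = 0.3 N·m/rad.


Sg = Ix^2 * p^2 / (4 * Iy * M_alpha) = (59e-9)^2 * 11500^2 / (4 * 34e-8 * 0.3) = 1.128

1.128


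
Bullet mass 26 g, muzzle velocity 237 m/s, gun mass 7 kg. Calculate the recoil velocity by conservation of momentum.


v_recoil = m_p * v_p / m_gun = 0.026 * 237 / 7 = 0.8803 m/s

0.8803 m/s


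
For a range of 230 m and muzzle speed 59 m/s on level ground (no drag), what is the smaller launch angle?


sin(2*theta) = R*g/v0^2 = 230*9.81/59^2 = 0.648176, theta = arcsin(0.648176)/2 = 20.2°

20.2 degrees


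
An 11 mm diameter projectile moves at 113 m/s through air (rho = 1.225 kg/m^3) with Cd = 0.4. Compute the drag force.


A = pi*(d/2)^2 = pi*(11/2000)^2 = 9.50332e-05 m^2
Fd = 0.5*Cd*rho*A*v^2 = 0.5*0.4*1.225*9.50332e-05*113^2 = 0.2973 N

0.2973 N


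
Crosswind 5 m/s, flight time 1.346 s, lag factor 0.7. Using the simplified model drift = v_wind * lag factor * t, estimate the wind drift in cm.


drift = v_wind * lag * t = 5 * 0.7 * 1.346 = 4.711 m ≈ 471.1 cm

471.1 cm


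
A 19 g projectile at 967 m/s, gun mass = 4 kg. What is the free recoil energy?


v_r = m_p*v_p/m_gun = 0.019*967/4 = 4.59325 m/s, E_r = 0.5*m_gun*v_r^2 = 0.5*4*4.59325^2 = 42.2 J

42.2 J


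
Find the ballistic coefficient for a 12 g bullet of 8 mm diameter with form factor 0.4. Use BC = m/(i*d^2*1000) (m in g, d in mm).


BC = m/(i*d^2*1000) = 12/(0.4 * 8^2 * 1000) = 0.0004687

0.0004687


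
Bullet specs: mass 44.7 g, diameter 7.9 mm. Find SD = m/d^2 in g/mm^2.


SD = m/d^2 = 44.7/7.9^2 = 0.7162 g/mm^2

0.7162 g/mm^2


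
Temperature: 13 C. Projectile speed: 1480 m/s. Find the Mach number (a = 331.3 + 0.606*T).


a = 331.3 + 0.606*(13) = 339.178 m/s
M = v/a = 1480/339.178 = 4.363

4.363


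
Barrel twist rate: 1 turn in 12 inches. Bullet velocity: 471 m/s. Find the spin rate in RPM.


twist_m = 12*0.0254 = 0.3048 m
spin = v/twist = 471/0.3048 = 1545.276 rev/s
RPM = spin*60 = 1545.276*60 ≈ 92717 RPM

92717 RPM


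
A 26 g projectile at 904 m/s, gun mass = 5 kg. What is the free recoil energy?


v_r = m_p*v_p/m_gun = 0.026*904/5 = 4.7008 m/s, E_r = 0.5*m_gun*v_r^2 = 0.5*5*4.7008^2 = 55.24 J

55.24 J


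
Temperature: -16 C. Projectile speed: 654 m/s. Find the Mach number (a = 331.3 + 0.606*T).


a = 331.3 + 0.606*(-16) = 321.604 m/s
M = v/a = 654/321.604 = 2.034

2.034


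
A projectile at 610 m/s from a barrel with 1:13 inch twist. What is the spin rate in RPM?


twist_m = 13*0.0254 = 0.3302 m
spin = v/twist = 610/0.3302 = 1847.365 rev/s
RPM = spin*60 = 1847.365*60 ≈ 110842 RPM

110842 RPM


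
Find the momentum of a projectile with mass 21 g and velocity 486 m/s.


p = m*v = 0.021*486 = 10.21 kg·m/s

10.21 kg·m/s


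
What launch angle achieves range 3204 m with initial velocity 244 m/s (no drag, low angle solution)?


sin(2*theta) = R*g/v0^2 = 3204*9.81/244^2 = 0.527937, theta = arcsin(0.527937)/2 = 15.93°

15.93 degrees


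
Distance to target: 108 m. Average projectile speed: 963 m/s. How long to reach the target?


t = d/v = 108/963 = 0.1121 s

0.1121 s


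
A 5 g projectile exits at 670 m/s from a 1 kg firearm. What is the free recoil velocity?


v_recoil = m_p * v_p / m_gun = 0.005 * 670 / 1 = 3.35 m/s

3.35 m/s


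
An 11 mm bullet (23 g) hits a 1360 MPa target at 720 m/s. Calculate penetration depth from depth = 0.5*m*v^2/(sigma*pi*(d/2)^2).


A = pi*(d/2)^2 = pi*(11/2)^2 = 95.0332 mm^2
E = 0.5*m*v^2 = 0.5*0.023*720^2 = 5961.6 J
depth = E/(sigma*A) = 5961.6 J / (1360 MPa * 95.0332 mm^2) = 5961.6/(1360 * 95.0332) m = 0.0461263 m ≈ 46.13 mm

46.13 mm


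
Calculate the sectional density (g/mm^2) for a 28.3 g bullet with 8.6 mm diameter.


SD = m/d^2 = 28.3/8.6^2 = 0.3826 g/mm^2

0.3826 g/mm^2


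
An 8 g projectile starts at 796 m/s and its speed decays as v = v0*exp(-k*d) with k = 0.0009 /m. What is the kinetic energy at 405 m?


v = v0*exp(-k*d) = 796*exp(-0.0009*405) = 552.857 m/s
E = 0.5*m*v^2 = 0.5*0.008*552.857^2 = 1223 J

1223 J


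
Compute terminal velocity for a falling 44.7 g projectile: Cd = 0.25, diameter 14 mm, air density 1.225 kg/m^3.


A = pi*(d/2)^2 = pi*(14/2000)^2 = 1.53938e-04 m^2
vt = sqrt(2mg/(Cd*rho*A)) = sqrt(2*0.0447*9.81/(0.25 * 1.225 * 1.53938e-04)) = 136.4 m/s

136.4 m/s


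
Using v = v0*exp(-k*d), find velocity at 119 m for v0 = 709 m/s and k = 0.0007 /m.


v = v0*exp(-k*d) = 709*exp(-0.0007*119) = 652.3 m/s

652.3 m/s


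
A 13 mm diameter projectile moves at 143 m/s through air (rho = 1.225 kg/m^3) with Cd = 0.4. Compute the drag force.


A = pi*(d/2)^2 = pi*(13/2000)^2 = 1.32732e-04 m^2
Fd = 0.5*Cd*rho*A*v^2 = 0.5*0.4*1.225*1.32732e-04*143^2 = 0.665 N

0.665 N


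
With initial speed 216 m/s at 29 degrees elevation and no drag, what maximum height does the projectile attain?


H = (v0*sin(theta))^2 / (2g) = (216*sin(29°))^2 / (2*9.81) = 558.9 m

558.9 m


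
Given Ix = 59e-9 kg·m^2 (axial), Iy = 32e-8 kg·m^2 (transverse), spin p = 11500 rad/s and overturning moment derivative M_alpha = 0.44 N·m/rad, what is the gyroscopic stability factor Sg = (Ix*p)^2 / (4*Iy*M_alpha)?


Sg = Ix^2 * p^2 / (4 * Iy * M_alpha) = (59e-9)^2 * 11500^2 / (4 * 32e-8 * 0.44) = 0.8174

0.8174


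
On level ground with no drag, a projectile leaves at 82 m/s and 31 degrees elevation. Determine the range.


R = v0^2 * sin(2*theta) / g = 82^2 * sin(2*31°) / 9.81 = 605.2 m

605.2 m


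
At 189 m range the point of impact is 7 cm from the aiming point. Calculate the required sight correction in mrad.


1 mrad subtends 1 cm per 10 m of range, so adj = error_cm / (dist_m / 10) = 7 / (189/10) = 0.3704 mrad

0.3704 mrad


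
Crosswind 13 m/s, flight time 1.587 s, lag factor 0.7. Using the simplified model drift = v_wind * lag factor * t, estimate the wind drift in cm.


drift = v_wind * lag * t = 13 * 0.7 * 1.587 = 14.4417 m ≈ 1444 cm

1444 cm


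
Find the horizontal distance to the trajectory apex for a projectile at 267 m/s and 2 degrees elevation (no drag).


R = v0^2*sin(2*theta)/g = 267^2*sin(2*2°)/9.81 = 506.918 m
apex_dist = R/2 = 506.918/2 = 253.5 m

253.5 m


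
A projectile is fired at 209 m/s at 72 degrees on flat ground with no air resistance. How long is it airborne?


T = 2*v0*sin(theta)/g = 2*209*sin(72°)/9.81 = 40.52 s

40.52 s


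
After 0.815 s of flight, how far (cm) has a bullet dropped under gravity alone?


drop = 0.5*g*t^2 = 0.5*9.81*0.815^2 = 3.25802 m ≈ 325.8 cm

325.8 cm


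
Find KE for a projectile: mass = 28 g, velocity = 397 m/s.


E = 0.5*m*v^2 = 0.5*0.028*397^2 = 2207 J

2207 J
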